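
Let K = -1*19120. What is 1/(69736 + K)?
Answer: 1/50616 ≈ 1.9757e-5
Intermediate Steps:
K = -19120
1/(69736 + K) = 1/(69736 - 19120) = 1/50616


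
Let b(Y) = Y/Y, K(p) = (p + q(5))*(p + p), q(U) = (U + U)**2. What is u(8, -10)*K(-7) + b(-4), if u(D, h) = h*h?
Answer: -130199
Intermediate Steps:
q(U) = 4*U**2 (q(U) = (2*U)**2 = 4*U**2)
K(p) = 2*p*(100 + p) (K(p) = (p + 4*5**2)*(p + p) = (p + 4*25)*(2*p) = (p + 100)*(2*p) = (100 + p)*(2*p) = 2*p*(100 + p))
b(Y) = 1
u(D, h) = h**2
u(8, -10)*K(-7) + b(-4) = (-10)**2*(2*(-7)*(100 - 7)) + 1 = 100*(2*(-7)*93) + 1 = 100*(-1302) + 1 = -130200 + 1 = -130199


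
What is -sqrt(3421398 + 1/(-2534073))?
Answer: -sqrt(21970596108407767869)/2534073 ≈ -1849.7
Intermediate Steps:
-sqrt(3421398 + 1/(-2534073)) = -sqrt(3421398 - 1/2534073) = -sqrt(8670072294053/2534073) = -sqrt(21970596108407767869)/2534073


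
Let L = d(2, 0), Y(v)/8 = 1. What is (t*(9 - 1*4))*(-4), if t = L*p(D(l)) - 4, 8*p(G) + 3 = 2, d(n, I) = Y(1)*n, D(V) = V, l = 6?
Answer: 120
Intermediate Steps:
Y(v) = 8 (Y(v) = 8*1 = 8)
d(n, I) = 8*n
p(G) = -1/8 (p(G) = -3/8 + (1/8)*2 = -3/8 + 1/4 = -1/8)
L = 16 (L = 8*2 = 16)
t = -6 (t = 16*(-1/8) - 4 = -2 - 4 = -6)
(t*(9 - 1*4))*(-4) = -6*(9 - 1*4)*(-4) = -6*(9 - 4)*(-4) = -6*5*(-4) = -30*(-4) = 120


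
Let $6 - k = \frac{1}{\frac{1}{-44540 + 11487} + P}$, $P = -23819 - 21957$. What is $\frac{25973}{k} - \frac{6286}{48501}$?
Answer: $\frac{1905936950709526495}{440303612847327} \approx 4328.7$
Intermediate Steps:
$P = -45776$
$k = \frac{9078237827}{1513034129}$ ($k = 6 - \frac{1}{\frac{1}{-44540 + 11487} - 45776} = 6 - \frac{1}{\frac{1}{-33053} - 45776} = 6 - \frac{1}{- \frac{1}{33053} - 45776} = 6 - \frac{1}{- \frac{1513034129}{33053}} = 6 - - \frac{33053}{1513034129} = 6 + \frac{33053}{1513034129} = \frac{9078237827}{1513034129} \approx 6.0$)
$\frac{25973}{k} - \frac{6286}{48501} = \frac{25973}{\frac{9078237827}{1513034129}} - \frac{6286}{48501} = 25973 \cdot \frac{1513034129}{9078237827} - \frac{6286}{48501} = \frac{39298035432517}{9078237827} - \frac{6286}{48501} = \frac{1905936950709526495}{440303612847327}$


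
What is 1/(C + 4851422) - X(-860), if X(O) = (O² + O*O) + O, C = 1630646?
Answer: -9582700407119/6482068 ≈ -1.4783e+6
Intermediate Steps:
X(O) = O + 2*O² (X(O) = (O² + O²) + O = 2*O² + O = O + 2*O²)
1/(C + 4851422) - X(-860) = 1/(1630646 + 4851422) - (-860)*(1 + 2*(-860)) = 1/6482068 - (-860)*(1 - 1720) = 1/6482068 - (-860)*(-1719) = 1/6482068 - 1*1478340 = 1/6482068 - 1478340 = -9582700407119/6482068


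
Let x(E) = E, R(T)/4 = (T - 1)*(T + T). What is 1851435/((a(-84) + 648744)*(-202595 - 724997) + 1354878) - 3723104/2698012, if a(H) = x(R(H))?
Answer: -40628607345518611/29442165876451922 ≈ -1.3799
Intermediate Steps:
R(T) = 8*T*(-1 + T) (R(T) = 4*((T - 1)*(T + T)) = 4*((-1 + T)*(2*T)) = 4*(2*T*(-1 + T)) = 8*T*(-1 + T))
a(H) = 8*H*(-1 + H)
1851435/((a(-84) + 648744)*(-202595 - 724997) + 1354878) - 3723104/2698012 = 1851435/((8*(-84)*(-1 - 84) + 648744)*(-202595 - 724997) + 1354878) - 3723104/2698012 = 1851435/((8*(-84)*(-85) + 648744)*(-927592) + 1354878) - 3723104*1/2698012 = 1851435/((57120 + 648744)*(-927592) + 1354878) - 930776/674503 = 1851435/(705864*(-927592) + 1354878) - 930776/674503 = 1851435/(-654753799488 + 1354878) - 930776/674503 = 1851435/(-654752444610) - 930776/674503 = 1851435*(-1/654752444610) - 930776/674503 = -123429/43650162974 - 930776/674503 = -40628607345518611/29442165876451922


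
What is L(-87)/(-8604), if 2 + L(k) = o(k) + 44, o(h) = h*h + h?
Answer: -209/239 ≈ -0.87448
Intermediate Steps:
o(h) = h + h² (o(h) = h² + h = h + h²)
L(k) = 42 + k*(1 + k) (L(k) = -2 + (k*(1 + k) + 44) = -2 + (44 + k*(1 + k)) = 42 + k*(1 + k))
L(-87)/(-8604) = (42 - 87*(1 - 87))/(-8604) = (42 - 87*(-86))*(-1/8604) = (42 + 7482)*(-1/8604) = 7524*(-1/8604) = -209/239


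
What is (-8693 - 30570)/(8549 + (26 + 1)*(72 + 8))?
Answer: -39263/10709 ≈ -3.6664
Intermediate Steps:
(-8693 - 30570)/(8549 + (26 + 1)*(72 + 8)) = -39263/(8549 + 27*80) = -39263/(8549 + 2160) = -39263/10709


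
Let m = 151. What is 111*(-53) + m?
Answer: -5732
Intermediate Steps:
111*(-53) + m = 111*(-53) + 151 = -5883 + 151 = -5732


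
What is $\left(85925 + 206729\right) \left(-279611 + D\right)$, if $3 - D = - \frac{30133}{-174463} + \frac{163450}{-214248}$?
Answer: $- \frac{764651002298732663351}{9344587206} \approx -8.1828 \cdot 10^{10}$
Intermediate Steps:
$D = \frac{67097544419}{18689174412}$ ($D = 3 - \left(- \frac{30133}{-174463} + \frac{163450}{-214248}\right) = 3 - \left(\left(-30133\right) \left(- \frac{1}{174463}\right) + 163450 \left(- \frac{1}{214248}\right)\right) = 3 - \left(\frac{30133}{174463} - \frac{81725}{107124}\right) = 3 - - \frac{11030021183}{18689174412} = 3 + \frac{11030021183}{18689174412} = \frac{67097544419}{18689174412} \approx 3.5902$)
$\left(85925 + 206729\right) \left(-279611 + D\right) = \left(85925 + 206729\right) \left(-279611 + \frac{67097544419}{18689174412}\right) = 292654 \left(- \frac{5225631648969313}{18689174412}\right) = - \frac{764651002298732663351}{9344587206}$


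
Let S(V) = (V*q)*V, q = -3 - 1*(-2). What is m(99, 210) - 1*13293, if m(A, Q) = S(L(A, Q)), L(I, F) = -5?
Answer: -13318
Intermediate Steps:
q = -1 (q = -3 + 2 = -1)
S(V) = -V**2 (S(V) = (V*(-1))*V = (-V)*V = -V**2)
m(A, Q) = -25 (m(A, Q) = -1*(-5)**2 = -1*25 = -25)
m(99, 210) - 1*13293 = -25 - 1*13293 = -25 - 13293 = -13318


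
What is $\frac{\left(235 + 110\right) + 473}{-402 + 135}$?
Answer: $- \frac{818}{267} \approx -3.0637$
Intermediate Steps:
$\frac{\left(235 + 110\right) + 473}{-402 + 135} = \frac{345 + 473}{-267} = 818 \left(- \frac{1}{267}\right) = - \frac{818}{267}$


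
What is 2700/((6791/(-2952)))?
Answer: -7970400/6791 ≈ -1173.7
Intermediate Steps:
2700/((6791/(-2952))) = 2700/((6791*(-1/2952))) = 2700/(-6791/2952) = 2700*(-2952/6791) = -7970400/6791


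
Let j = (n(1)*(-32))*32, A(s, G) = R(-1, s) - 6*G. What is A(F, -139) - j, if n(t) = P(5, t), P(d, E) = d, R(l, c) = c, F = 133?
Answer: 6087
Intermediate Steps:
n(t) = 5
A(s, G) = s - 6*G
j = -5120 (j = (5*(-32))*32 = -160*32 = -5120)
A(F, -139) - j = (133 - 6*(-139)) - 1*(-5120) = (133 + 834) + 5120 = 967 + 5120 = 6087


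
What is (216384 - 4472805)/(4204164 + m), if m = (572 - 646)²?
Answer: -4256421/4209640 ≈ -1.0111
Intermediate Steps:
m = 5476 (m = (-74)² = 5476)
(216384 - 4472805)/(4204164 + m) = (216384 - 4472805)/(4204164 + 5476) = -4256421/4209640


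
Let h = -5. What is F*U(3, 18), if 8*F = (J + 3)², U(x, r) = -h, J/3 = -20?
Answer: 16245/8 ≈ 2030.6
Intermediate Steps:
J = -60 (J = 3*(-20) = -60)
U(x, r) = 5 (U(x, r) = -1*(-5) = 5)
F = 3249/8 (F = (-60 + 3)²/8 = (⅛)*(-57)² = (⅛)*3249 = 3249/8 ≈ 406.13)
F*U(3, 18) = (3249/8)*5 = 16245/8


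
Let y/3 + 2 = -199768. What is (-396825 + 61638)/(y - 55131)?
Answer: 111729/218147 ≈ 0.51217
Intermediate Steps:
y = -599310 (y = -6 + 3*(-199768) = -6 - 599304 = -599310)
(-396825 + 61638)/(y - 55131) = (-396825 + 61638)/(-599310 - 55131) = -335187/(-654441) = -335187*(-1/654441) = 111729/218147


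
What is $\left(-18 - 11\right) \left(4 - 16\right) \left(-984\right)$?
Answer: $-342432$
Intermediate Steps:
$\left(-18 - 11\right) \left(4 - 16\right) \left(-984\right) = \left(-18 - 11\right) \left(-12\right) \left(-984\right) = \left(-29\right) \left(-12\right) \left(-984\right) = 348 \left(-984\right) = -342432$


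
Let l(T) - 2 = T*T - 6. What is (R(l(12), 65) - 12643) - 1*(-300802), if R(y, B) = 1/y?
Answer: 40342261/140 ≈ 2.8816e+5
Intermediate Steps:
l(T) = -4 + T**2 (l(T) = 2 + (T*T - 6) = 2 + (T**2 - 6) = 2 + (-6 + T**2) = -4 + T**2)
(R(l(12), 65) - 12643) - 1*(-300802) = (1/(-4 + 12**2) - 12643) - 1*(-300802) = (1/(-4 + 144) - 12643) + 300802 = (1/140 - 12643) + 300802 = -1770019/140 + 300802 = 40342261/140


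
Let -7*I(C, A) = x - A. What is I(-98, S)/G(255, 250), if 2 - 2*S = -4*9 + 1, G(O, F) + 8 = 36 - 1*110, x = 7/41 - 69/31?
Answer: -52251/1459108 ≈ -0.035810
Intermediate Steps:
x = -2612/1271 (x = 7*(1/41) - 69*1/31 = 7/41 - 69/31 = -2612/1271 ≈ -2.0551)
G(O, F) = -82 (G(O, F) = -8 + (36 - 1*110) = -8 + (36 - 110) = -8 - 74 = -82)
S = 37/2 (S = 1 - (-4*9 + 1)/2 = 1 - (-36 + 1)/2 = 1 - ½*(-35) = 1 + 35/2 = 37/2 ≈ 18.500)
I(C, A) = 2612/8897 + A/7 (I(C, A) = -(-2612/1271 - A)/7 = 2612/8897 + A/7)
I(-98, S)/G(255, 250) = (2612/8897 + (⅐)*(37/2))/(-82) = (2612/8897 + 37/14)*(-1/82) = (52251/17794)*(-1/82) = -52251/1459108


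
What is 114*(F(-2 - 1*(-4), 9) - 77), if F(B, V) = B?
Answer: -8550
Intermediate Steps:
114*(F(-2 - 1*(-4), 9) - 77) = 114*((-2 - 1*(-4)) - 77) = 114*((-2 + 4) - 77) = 114*(2 - 77) = 114*(-75) = -8550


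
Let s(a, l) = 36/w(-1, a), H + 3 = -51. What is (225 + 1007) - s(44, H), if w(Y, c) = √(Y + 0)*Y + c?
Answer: 2384800/1937 - 36*I/1937 ≈ 1231.2 - 0.018585*I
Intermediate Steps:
H = -54 (H = -3 - 51 = -54)
w(Y, c) = c + Y^(3/2) (w(Y, c) = √Y*Y + c = Y^(3/2) + c = c + Y^(3/2))
s(a, l) = 36/(a - I) (s(a, l) = 36/(a + (-1)^(3/2)) = 36/(a - I))
(225 + 1007) - s(44, H) = (225 + 1007) - 36/(44 - I) = 1232 - 36*(44 + I)/1937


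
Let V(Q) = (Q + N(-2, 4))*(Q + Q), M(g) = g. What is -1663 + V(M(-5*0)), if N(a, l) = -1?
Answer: -1663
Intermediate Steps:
V(Q) = 2*Q*(-1 + Q) (V(Q) = (Q - 1)*(Q + Q) = (-1 + Q)*(2*Q) = 2*Q*(-1 + Q))
-1663 + V(M(-5*0)) = -1663 + 2*(-5*0)*(-1 - 5*0) = -1663 + 2*0*(-1 + 0) = -1663 + 2*0*(-1) = -1663 + 0 = -1663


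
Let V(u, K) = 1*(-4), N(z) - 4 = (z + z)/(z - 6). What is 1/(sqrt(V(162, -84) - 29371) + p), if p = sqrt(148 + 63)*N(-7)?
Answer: 13/(66*sqrt(211) + 325*I*sqrt(47)) ≈ 0.0021183 - 0.0049231*I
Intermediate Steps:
N(z) = 4 + 2*z/(-6 + z) (N(z) = 4 + (z + z)/(z - 6) = 4 + (2*z)/(-6 + z) = 4 + 2*z/(-6 + z))
V(u, K) = -4
p = 66*sqrt(211)/13 (p = sqrt(148 + 63)*(6*(-4 - 7)/(-6 - 7)) = sqrt(211)*(6*(-11)/(-13)) = sqrt(211)*(6*(-1/13)*(-11)) = sqrt(211)*(66/13) = 66*sqrt(211)/13 ≈ 73.747)
1/(sqrt(V(162, -84) - 29371) + p) = 1/(sqrt(-4 - 29371) + 66*sqrt(211)/13) = 1/(sqrt(-29375) + 66*sqrt(211)/13) = 1/(25*I*sqrt(47) + 66*sqrt(211)/13) = 1/(66*sqrt(211)/13 + 25*I*sqrt(47))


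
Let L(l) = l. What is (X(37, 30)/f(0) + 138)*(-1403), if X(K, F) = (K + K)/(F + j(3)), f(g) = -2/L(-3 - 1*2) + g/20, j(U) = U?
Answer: -6648817/33 ≈ -2.0148e+5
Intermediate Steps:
f(g) = ⅖ + g/20 (f(g) = -2/(-3 - 1*2) + g/20 = -2/(-3 - 2) + g*(1/20) = -2/(-5) + g/20 = -2*(-⅕) + g/20 = ⅖ + g/20)
X(K, F) = 2*K/(3 + F) (X(K, F) = (K + K)/(F + 3) = (2*K)/(3 + F) = 2*K/(3 + F))
(X(37, 30)/f(0) + 138)*(-1403) = ((2*37/(3 + 30))/(⅖ + (1/20)*0) + 138)*(-1403) = ((2*37/33)/(⅖ + 0) + 138)*(-1403) = ((2*37*(1/33))/(⅖) + 138)*(-1403) = ((74/33)*(5/2) + 138)*(-1403) = (185/33 + 138)*(-1403) = (4739/33)*(-1403) = -6648817/33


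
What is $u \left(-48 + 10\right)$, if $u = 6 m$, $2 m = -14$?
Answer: $1596$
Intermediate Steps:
$m = -7$ ($m = \frac{1}{2} \left(-14\right) = -7$)
$u = -42$ ($u = 6 \left(-7\right) = -42$)
$u \left(-48 + 10\right) = - 42 \left(-48 + 10\right) = \left(-42\right) \left(-38\right) = 1596$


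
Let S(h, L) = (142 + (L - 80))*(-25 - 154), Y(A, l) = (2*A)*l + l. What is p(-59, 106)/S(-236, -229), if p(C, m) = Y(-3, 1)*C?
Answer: 295/29893 ≈ 0.0098685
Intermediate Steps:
Y(A, l) = l + 2*A*l (Y(A, l) = 2*A*l + l = l + 2*A*l)
p(C, m) = -5*C (p(C, m) = (1*(1 + 2*(-3)))*C = (1*(1 - 6))*C = (1*(-5))*C = -5*C)
S(h, L) = -11098 - 179*L (S(h, L) = (142 + (-80 + L))*(-179) = (62 + L)*(-179) = -11098 - 179*L)
p(-59, 106)/S(-236, -229) = (-5*(-59))/(-11098 - 179*(-229)) = 295/(-11098 + 40991) = 295/29893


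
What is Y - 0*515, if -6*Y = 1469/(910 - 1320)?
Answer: 1469/2460 ≈ 0.59715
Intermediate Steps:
Y = 1469/2460 (Y = -1469/(6*(910 - 1320)) = -1469/(6*(-410)) = -1469*(-1)/(6*410) = -1/6*(-1469/410) = 1469/2460 ≈ 0.59715)
Y - 0*515 = 1469/2460 - 0*515 = 1469/2460 - 1*0 = 1469/2460 + 0 = 1469/2460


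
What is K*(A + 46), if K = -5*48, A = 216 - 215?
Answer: -11280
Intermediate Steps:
A = 1
K = -240
K*(A + 46) = -240*(1 + 46) = -240*47 = -11280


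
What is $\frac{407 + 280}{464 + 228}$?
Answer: $\frac{687}{692} \approx 0.99277$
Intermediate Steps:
$\frac{407 + 280}{464 + 228} = \frac{687}{692}$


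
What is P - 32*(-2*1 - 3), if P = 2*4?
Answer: 168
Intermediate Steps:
P = 8
P - 32*(-2*1 - 3) = 8 - 32*(-2*1 - 3) = 8 - 32*(-2 - 3) = 8 - 32*(-5) = 8 + 160 = 168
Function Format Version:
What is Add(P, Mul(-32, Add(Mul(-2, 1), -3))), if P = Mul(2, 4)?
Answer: 168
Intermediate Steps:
P = 8
Add(P, Mul(-32, Add(Mul(-2, 1), -3))) = Add(8, Mul(-32, Add(Mul(-2, 1), -3))) = Add(8, Mul(-32, Add(-2, -3))) = Add(8, Mul(-32, -5)) = Add(8, 160) = 168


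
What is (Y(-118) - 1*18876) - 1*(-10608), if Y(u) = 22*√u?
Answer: -8268 + 22*I*√118 ≈ -8268.0 + 238.98*I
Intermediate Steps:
(Y(-118) - 1*18876) - 1*(-10608) = (22*√(-118) - 1*18876) - 1*(-10608) = (22*(I*√118) - 18876) + 10608 = (22*I*√118 - 18876) + 10608 = (-18876 + 22*I*√118) + 10608 = -8268 + 22*I*√118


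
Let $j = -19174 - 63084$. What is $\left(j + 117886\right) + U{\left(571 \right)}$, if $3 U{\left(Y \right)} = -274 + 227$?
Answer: $\frac{106837}{3} \approx 35612.0$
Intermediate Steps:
$j = -82258$ ($j = -19174 - 63084 = -82258$)
$U{\left(Y \right)} = - \frac{47}{3}$ ($U{\left(Y \right)} = \frac{-274 + 227}{3} = \frac{1}{3} \left(-47\right) = - \frac{47}{3}$)
$\left(j + 117886\right) + U{\left(571 \right)} = \left(-82258 + 117886\right) - \frac{47}{3} = 35628 - \frac{47}{3} = \frac{106837}{3}$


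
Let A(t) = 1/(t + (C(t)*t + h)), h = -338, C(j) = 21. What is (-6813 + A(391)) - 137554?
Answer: -1193048887/8264 ≈ -1.4437e+5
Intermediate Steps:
A(t) = 1/(-338 + 22*t) (A(t) = 1/(t + (21*t - 338)) = 1/(t + (-338 + 21*t)) = 1/(-338 + 22*t))
(-6813 + A(391)) - 137554 = (-6813 + 1/(2*(-169 + 11*391))) - 137554 = (-6813 + 1/(2*(-169 + 4301))) - 137554 = (-6813 + (½)/4132) - 137554 = (-6813 + (½)*(1/4132)) - 137554 = (-6813 + 1/8264) - 137554 = -56302631/8264 - 137554 = -1193048887/8264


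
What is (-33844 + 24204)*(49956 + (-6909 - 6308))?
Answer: -354163960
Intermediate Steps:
(-33844 + 24204)*(49956 + (-6909 - 6308)) = -9640*(49956 - 13217) = -9640*36739 = -354163960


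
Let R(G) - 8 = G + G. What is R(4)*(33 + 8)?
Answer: 656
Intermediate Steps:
R(G) = 8 + 2*G (R(G) = 8 + (G + G) = 8 + 2*G)
R(4)*(33 + 8) = (8 + 2*4)*(33 + 8) = (8 + 8)*41 = 16*41 = 656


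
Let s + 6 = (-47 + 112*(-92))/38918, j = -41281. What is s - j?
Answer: 146030009/3538 ≈ 41275.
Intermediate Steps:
s = -22169/3538 (s = -6 + (-47 + 112*(-92))/38918 = -6 + (-47 - 10304)*(1/38918) = -6 - 10351*1/38918 = -6 - 941/3538 = -22169/3538 ≈ -6.2660)
s - j = -22169/3538 - 1*(-41281) = -22169/3538 + 41281 = 146030009/3538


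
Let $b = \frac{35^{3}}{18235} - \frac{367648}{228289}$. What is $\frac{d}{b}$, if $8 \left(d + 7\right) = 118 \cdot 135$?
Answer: $\frac{944015422153}{352437668} \approx 2678.5$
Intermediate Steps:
$b = \frac{88109417}{118938569}$ ($b = 42875 \cdot \frac{1}{18235} - \frac{367648}{228289} = \frac{1225}{521} - \frac{367648}{228289} = \frac{88109417}{118938569} \approx 0.7408$)
$d = \frac{7937}{4}$ ($d = -7 + \frac{118 \cdot 135}{8} = -7 + \frac{1}{8} \cdot 15930 = -7 + \frac{7965}{4} = \frac{7937}{4} \approx 1984.3$)
$\frac{d}{b} = \frac{7937}{4 \cdot \frac{88109417}{118938569}} = \frac{7937}{4} \cdot \frac{118938569}{88109417} = \frac{944015422153}{352437668}$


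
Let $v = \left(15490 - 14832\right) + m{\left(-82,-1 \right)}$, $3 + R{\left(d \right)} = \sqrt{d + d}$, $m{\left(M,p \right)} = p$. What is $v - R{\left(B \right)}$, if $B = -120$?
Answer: $660 - 4 i \sqrt{15} \approx 660.0 - 15.492 i$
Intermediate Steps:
$R{\left(d \right)} = -3 + \sqrt{2} \sqrt{d}$ ($R{\left(d \right)} = -3 + \sqrt{d + d} = -3 + \sqrt{2 d} = -3 + \sqrt{2} \sqrt{d}$)
$v = 657$ ($v = \left(15490 - 14832\right) - 1 = 658 - 1 = 657$)
$v - R{\left(B \right)} = 657 - \left(-3 + \sqrt{2} \sqrt{-120}\right) = 657 - \left(-3 + \sqrt{2} \cdot 2 i \sqrt{30}\right) = 657 - \left(-3 + 4 i \sqrt{15}\right) = 657 + \left(3 - 4 i \sqrt{15}\right) = 660 - 4 i \sqrt{15}$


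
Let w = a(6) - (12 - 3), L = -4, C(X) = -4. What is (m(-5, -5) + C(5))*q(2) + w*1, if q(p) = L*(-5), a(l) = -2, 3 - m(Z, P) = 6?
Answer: -151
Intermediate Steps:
m(Z, P) = -3 (m(Z, P) = 3 - 1*6 = 3 - 6 = -3)
q(p) = 20 (q(p) = -4*(-5) = 20)
w = -11 (w = -2 - (12 - 3) = -2 - 1*9 = -2 - 9 = -11)
(m(-5, -5) + C(5))*q(2) + w*1 = (-3 - 4)*20 - 11*1 = -7*20 - 11 = -140 - 11 = -151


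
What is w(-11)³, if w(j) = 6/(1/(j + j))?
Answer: -2299968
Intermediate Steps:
w(j) = 12*j (w(j) = 6/(1/(2*j)) = 6/((1/(2*j))) = 6*(2*j) = 12*j)
w(-11)³ = (12*(-11))³ = (-132)³ = -2299968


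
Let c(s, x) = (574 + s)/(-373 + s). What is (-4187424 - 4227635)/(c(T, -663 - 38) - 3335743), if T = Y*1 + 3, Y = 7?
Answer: 3054666417/1210875293 ≈ 2.5227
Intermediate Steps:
T = 10 (T = 7*1 + 3 = 7 + 3 = 10)
c(s, x) = (574 + s)/(-373 + s)
(-4187424 - 4227635)/(c(T, -663 - 38) - 3335743) = (-4187424 - 4227635)/((574 + 10)/(-373 + 10) - 3335743) = -8415059/(584/(-363) - 3335743) = -8415059/(-1/363*584 - 3335743) = -8415059/(-584/363 - 3335743) = -8415059/(-1210875293/363) = -8415059*(-363/1210875293) = 3054666417/1210875293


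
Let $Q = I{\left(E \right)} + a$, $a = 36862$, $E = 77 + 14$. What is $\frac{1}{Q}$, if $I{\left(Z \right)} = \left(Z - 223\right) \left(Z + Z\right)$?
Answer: $\frac{1}{12838} \approx 7.7894 \cdot 10^{-5}$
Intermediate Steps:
$E = 91$
$I{\left(Z \right)} = 2 Z \left(-223 + Z\right)$ ($I{\left(Z \right)} = \left(-223 + Z\right) 2 Z = 2 Z \left(-223 + Z\right)$)
$Q = 12838$ ($Q = 2 \cdot 91 \left(-223 + 91\right) + 36862 = 2 \cdot 91 \left(-132\right) + 36862 = -24024 + 36862 = 12838$)
$\frac{1}{Q} = \frac{1}{12838}$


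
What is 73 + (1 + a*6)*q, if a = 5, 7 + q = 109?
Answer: 3235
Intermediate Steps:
q = 102 (q = -7 + 109 = 102)
73 + (1 + a*6)*q = 73 + (1 + 5*6)*102 = 73 + (1 + 30)*102 = 73 + 31*102 = 73 + 3162 = 3235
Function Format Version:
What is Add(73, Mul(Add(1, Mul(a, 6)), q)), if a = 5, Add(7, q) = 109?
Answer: 3235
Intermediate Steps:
q = 102 (q = Add(-7, 109) = 102)
Add(73, Mul(Add(1, Mul(a, 6)), q)) = Add(73, Mul(Add(1, Mul(5, 6)), 102)) = Add(73, Mul(Add(1, 30), 102)) = Add(73, Mul(31, 102)) = Add(73, 3162) = 3235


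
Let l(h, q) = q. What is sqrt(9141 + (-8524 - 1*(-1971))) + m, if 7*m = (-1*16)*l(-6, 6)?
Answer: -96/7 + 2*sqrt(647) ≈ 37.158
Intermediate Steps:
m = -96/7 (m = (-1*16*6)/7 = (-16*6)/7 = (1/7)*(-96) = -96/7 ≈ -13.714)
sqrt(9141 + (-8524 - 1*(-1971))) + m = sqrt(9141 + (-8524 - 1*(-1971))) - 96/7 = sqrt(9141 + (-8524 + 1971)) - 96/7 = sqrt(9141 - 6553) - 96/7 = sqrt(2588) - 96/7 = 2*sqrt(647) - 96/7 = -96/7 + 2*sqrt(647)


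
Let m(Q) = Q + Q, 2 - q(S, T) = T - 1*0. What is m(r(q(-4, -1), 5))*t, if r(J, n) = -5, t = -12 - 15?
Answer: 270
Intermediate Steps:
q(S, T) = 2 - T (q(S, T) = 2 - (T - 1*0) = 2 - (T + 0) = 2 - T)
t = -27
m(Q) = 2*Q
m(r(q(-4, -1), 5))*t = (2*(-5))*(-27) = -10*(-27) = 270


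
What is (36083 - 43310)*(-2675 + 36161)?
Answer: -242003322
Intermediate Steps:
(36083 - 43310)*(-2675 + 36161) = -7227*33486 = -242003322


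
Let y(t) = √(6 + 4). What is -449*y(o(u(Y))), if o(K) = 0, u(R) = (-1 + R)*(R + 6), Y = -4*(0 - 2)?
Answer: -449*√10 ≈ -1419.9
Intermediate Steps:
Y = 8 (Y = -4*(-2) = 8)
u(R) = (-1 + R)*(6 + R)
y(t) = √10
-449*y(o(u(Y))) = -449*√10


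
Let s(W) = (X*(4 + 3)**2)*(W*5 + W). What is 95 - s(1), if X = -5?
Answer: 1565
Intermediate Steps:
s(W) = -1470*W (s(W) = (-5*(4 + 3)**2)*(W*5 + W) = (-5*7**2)*(5*W + W) = (-5*49)*(6*W) = -1470*W)
95 - s(1) = 95 - (-1470) = 95 - 1*(-1470) = 95 + 1470 = 1565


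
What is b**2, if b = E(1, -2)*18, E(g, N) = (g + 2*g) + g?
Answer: 5184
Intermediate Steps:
E(g, N) = 4*g (E(g, N) = 3*g + g = 4*g)
b = 72 (b = (4*1)*18 = 4*18 = 72)
b**2 = 72**2 = 5184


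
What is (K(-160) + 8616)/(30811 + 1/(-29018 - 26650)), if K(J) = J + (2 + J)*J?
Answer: 1878015648/1715186747 ≈ 1.0949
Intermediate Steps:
K(J) = J + J*(2 + J)
(K(-160) + 8616)/(30811 + 1/(-29018 - 26650)) = (-160*(3 - 160) + 8616)/(30811 + 1/(-29018 - 26650)) = (-160*(-157) + 8616)/(30811 + 1/(-55668)) = (25120 + 8616)/(30811 - 1/55668) = 33736/(1715186747/55668) = 33736*(55668/1715186747) = 1878015648/1715186747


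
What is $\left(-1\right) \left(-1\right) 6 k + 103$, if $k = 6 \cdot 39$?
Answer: $1507$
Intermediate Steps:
$k = 234$
$\left(-1\right) \left(-1\right) 6 k + 103 = \left(-1\right) \left(-1\right) 6 \cdot 234 + 103 = 1 \cdot 6 \cdot 234 + 103 = 6 \cdot 234 + 103 = 1404 + 103 = 1507$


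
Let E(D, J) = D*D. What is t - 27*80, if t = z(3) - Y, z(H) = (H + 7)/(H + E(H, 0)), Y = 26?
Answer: -13111/6 ≈ -2185.2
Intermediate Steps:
E(D, J) = D**2
z(H) = (7 + H)/(H + H**2) (z(H) = (H + 7)/(H + H**2) = (7 + H)/(H + H**2))
t = -151/6 (t = (7 + 3)/(3*(1 + 3)) - 1*26 = (1/3)*10/4 - 26 = (1/3)*(1/4)*10 - 26 = 5/6 - 26 = -151/6 ≈ -25.167)
t - 27*80 = -151/6 - 27*80 = -151/6 - 2160 = -13111/6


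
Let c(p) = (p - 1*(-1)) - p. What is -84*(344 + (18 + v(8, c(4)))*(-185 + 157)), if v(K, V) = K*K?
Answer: 163968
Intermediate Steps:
c(p) = 1 (c(p) = (p + 1) - p = (1 + p) - p = 1)
v(K, V) = K²
-84*(344 + (18 + v(8, c(4)))*(-185 + 157)) = -84*(344 + (18 + 8²)*(-185 + 157)) = -84*(344 + (18 + 64)*(-28)) = -84*(344 + 82*(-28)) = -84*(344 - 2296) = -84*(-1952) = 163968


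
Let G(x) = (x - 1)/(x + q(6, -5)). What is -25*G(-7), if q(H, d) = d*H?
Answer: -200/37 ≈ -5.4054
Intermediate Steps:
q(H, d) = H*d
G(x) = (-1 + x)/(-30 + x) (G(x) = (x - 1)/(x + 6*(-5)) = (-1 + x)/(x - 30) = (-1 + x)/(-30 + x))
-25*G(-7) = -25*(-1 - 7)/(-30 - 7) = -25*(-8)/(-37) = -(-25)*(-8)/37 = -25*8/37 = -200/37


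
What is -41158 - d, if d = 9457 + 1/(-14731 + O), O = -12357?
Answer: -1371059119/27088 ≈ -50615.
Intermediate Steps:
d = 256171215/27088 (d = 9457 + 1/(-14731 - 12357) = 9457 + 1/(-27088) = 9457 - 1/27088 = 256171215/27088 ≈ 9457.0)
-41158 - d = -41158 - 1*256171215/27088 = -41158 - 256171215/27088 = -1371059119/27088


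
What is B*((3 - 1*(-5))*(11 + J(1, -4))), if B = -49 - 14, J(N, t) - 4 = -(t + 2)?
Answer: -8568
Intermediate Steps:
J(N, t) = 2 - t (J(N, t) = 4 - (t + 2) = 4 - (2 + t) = 4 + (-2 - t) = 2 - t)
B = -63
B*((3 - 1*(-5))*(11 + J(1, -4))) = -63*(3 - 1*(-5))*(11 + (2 - 1*(-4))) = -63*(3 + 5)*(11 + (2 + 4)) = -504*(11 + 6) = -504*17 = -63*136 = -8568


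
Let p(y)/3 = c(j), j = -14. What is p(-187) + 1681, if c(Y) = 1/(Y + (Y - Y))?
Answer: 23531/14 ≈ 1680.8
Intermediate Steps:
c(Y) = 1/Y (c(Y) = 1/(Y + 0) = 1/Y)
p(y) = -3/14 (p(y) = 3/(-14) = 3*(-1/14) = -3/14)
p(-187) + 1681 = -3/14 + 1681 = 23531/14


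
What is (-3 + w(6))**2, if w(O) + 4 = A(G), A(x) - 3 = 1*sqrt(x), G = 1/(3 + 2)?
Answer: (20 - sqrt(5))**2/25 ≈ 12.622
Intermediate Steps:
G = 1/5 ≈ 0.20000
A(x) = 3 + sqrt(x) (A(x) = 3 + 1*sqrt(x) = 3 + sqrt(x))
w(O) = -1 + sqrt(5)/5 (w(O) = -4 + (3 + sqrt(1/5)) = -4 + (3 + sqrt(5)/5) = -1 + sqrt(5)/5)
(-3 + w(6))**2 = (-3 + (-1 + sqrt(5)/5))**2 = (-4 + sqrt(5)/5)**2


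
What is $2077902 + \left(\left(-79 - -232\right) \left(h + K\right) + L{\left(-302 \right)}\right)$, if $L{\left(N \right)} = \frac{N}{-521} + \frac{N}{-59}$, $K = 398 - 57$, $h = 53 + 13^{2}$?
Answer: $\frac{66520631459}{30739} \approx 2.164 \cdot 10^{6}$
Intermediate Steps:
$h = 222$ ($h = 53 + 169 = 222$)
$K = 341$
$L{\left(N \right)} = - \frac{580 N}{30739}$ ($L{\left(N \right)} = N \left(- \frac{1}{521}\right) + N \left(- \frac{1}{59}\right) = - \frac{N}{521} - \frac{N}{59} = - \frac{580 N}{30739}$)
$2077902 + \left(\left(-79 - -232\right) \left(h + K\right) + L{\left(-302 \right)}\right) = 2077902 - \left(- \frac{175160}{30739} - \left(-79 - -232\right) \left(222 + 341\right)\right) = 2077902 + \left(\left(-79 + 232\right) 563 + \frac{175160}{30739}\right) = 2077902 + \left(153 \cdot 563 + \frac{175160}{30739}\right) = 2077902 + \left(86139 + \frac{175160}{30739}\right) = 2077902 + \frac{2648001881}{30739} = \frac{66520631459}{30739}$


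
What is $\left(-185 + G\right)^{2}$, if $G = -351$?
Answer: $287296$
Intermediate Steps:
$\left(-185 + G\right)^{2} = \left(-185 - 351\right)^{2} = \left(-536\right)^{2} = 287296$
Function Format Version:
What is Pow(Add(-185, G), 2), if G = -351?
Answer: 287296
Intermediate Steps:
Pow(Add(-185, G), 2) = Pow(Add(-185, -351), 2) = Pow(-536, 2) = 287296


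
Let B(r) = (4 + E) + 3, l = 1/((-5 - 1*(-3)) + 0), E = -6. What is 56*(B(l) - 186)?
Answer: -10360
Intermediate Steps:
l = -½ (l = 1/((-5 + 3) + 0) = 1/(-2 + 0) = 1/(-2) = -½ ≈ -0.50000)
B(r) = 1 (B(r) = (4 - 6) + 3 = -2 + 3 = 1)
56*(B(l) - 186) = 56*(1 - 186) = 56*(-185) = -10360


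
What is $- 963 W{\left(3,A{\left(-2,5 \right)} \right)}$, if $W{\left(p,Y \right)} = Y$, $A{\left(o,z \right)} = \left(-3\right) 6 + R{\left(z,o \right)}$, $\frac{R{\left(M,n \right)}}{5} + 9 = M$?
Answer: $36594$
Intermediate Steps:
$R{\left(M,n \right)} = -45 + 5 M$
$A{\left(o,z \right)} = -63 + 5 z$ ($A{\left(o,z \right)} = \left(-3\right) 6 + \left(-45 + 5 z\right) = -18 + \left(-45 + 5 z\right) = -63 + 5 z$)
$- 963 W{\left(3,A{\left(-2,5 \right)} \right)} = - 963 \left(-63 + 5 \cdot 5\right) = - 963 \left(-63 + 25\right) = \left(-963\right) \left(-38\right) = 36594$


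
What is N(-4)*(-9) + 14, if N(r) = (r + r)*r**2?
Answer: 1166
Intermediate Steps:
N(r) = 2*r**3 (N(r) = (2*r)*r**2 = 2*r**3)
N(-4)*(-9) + 14 = (2*(-4)**3)*(-9) + 14 = (2*(-64))*(-9) + 14 = -128*(-9) + 14 = 1152 + 14 = 1166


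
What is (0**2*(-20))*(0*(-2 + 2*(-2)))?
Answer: 0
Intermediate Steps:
(0**2*(-20))*(0*(-2 + 2*(-2))) = (0*(-20))*(0*(-2 - 4)) = 0*(0*(-6)) = 0*0 = 0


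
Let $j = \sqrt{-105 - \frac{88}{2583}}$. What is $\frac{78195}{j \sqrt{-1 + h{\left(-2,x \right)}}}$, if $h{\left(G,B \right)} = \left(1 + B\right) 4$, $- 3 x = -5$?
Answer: $- \frac{234585 i \sqrt{6774164607}}{7867787} \approx - 2454.0 i$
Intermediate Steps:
$x = \frac{5}{3}$ ($x = \left(- \frac{1}{3}\right) \left(-5\right) = \frac{5}{3} \approx 1.6667$)
$h{\left(G,B \right)} = 4 + 4 B$
$j = \frac{i \sqrt{77863961}}{861}$ ($j = \sqrt{-105 - \frac{88}{2583}} = \sqrt{- \frac{271303}{2583}} = \frac{i \sqrt{77863961}}{861} \approx 10.249 i$)
$\frac{78195}{j \sqrt{-1 + h{\left(-2,x \right)}}} = \frac{78195}{\frac{i \sqrt{77863961}}{861} \sqrt{-1 + \left(4 + 4 \cdot \frac{5}{3}\right)}} = \frac{78195}{\frac{i \sqrt{77863961}}{861} \sqrt{-1 + \left(4 + \frac{20}{3}\right)}} = \frac{78195}{\frac{i \sqrt{77863961}}{861} \sqrt{-1 + \frac{32}{3}}} = \frac{78195}{\frac{i \sqrt{77863961}}{861} \sqrt{\frac{29}{3}}} = \frac{78195}{\frac{i \sqrt{77863961}}{861} \frac{\sqrt{87}}{3}} = \frac{78195}{\frac{1}{2583} i \sqrt{6774164607}} = 78195 \left(- \frac{3 i \sqrt{6774164607}}{7867787}\right) = - \frac{234585 i \sqrt{6774164607}}{7867787}$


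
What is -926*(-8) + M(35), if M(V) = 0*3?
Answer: 7408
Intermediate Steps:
M(V) = 0
-926*(-8) + M(35) = -926*(-8) + 0 = 7408 + 0 = 7408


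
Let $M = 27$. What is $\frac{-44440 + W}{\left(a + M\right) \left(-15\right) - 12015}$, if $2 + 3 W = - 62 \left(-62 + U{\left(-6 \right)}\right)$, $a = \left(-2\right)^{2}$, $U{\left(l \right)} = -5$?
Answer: $\frac{69}{20} \approx 3.45$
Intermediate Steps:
$a = 4$
$W = 1384$ ($W = - \frac{2}{3} + \frac{\left(-62\right) \left(-62 - 5\right)}{3} = - \frac{2}{3} + \frac{\left(-62\right) \left(-67\right)}{3} = - \frac{2}{3} + \frac{1}{3} \cdot 4154 = - \frac{2}{3} + \frac{4154}{3} = 1384$)
$\frac{-44440 + W}{\left(a + M\right) \left(-15\right) - 12015} = \frac{-44440 + 1384}{\left(4 + 27\right) \left(-15\right) - 12015} = - \frac{43056}{31 \left(-15\right) - 12015} = - \frac{43056}{-465 - 12015} = - \frac{43056}{-12480} = \left(-43056\right) \left(- \frac{1}{12480}\right) = \frac{69}{20}$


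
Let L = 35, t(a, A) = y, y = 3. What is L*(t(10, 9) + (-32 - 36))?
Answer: -2275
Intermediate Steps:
t(a, A) = 3
L*(t(10, 9) + (-32 - 36)) = 35*(3 + (-32 - 36)) = 35*(3 - 68) = 35*(-65) = -2275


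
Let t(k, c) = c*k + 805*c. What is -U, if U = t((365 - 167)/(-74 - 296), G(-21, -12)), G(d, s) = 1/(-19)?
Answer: 148826/3515 ≈ 42.340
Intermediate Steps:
G(d, s) = -1/19
t(k, c) = 805*c + c*k
U = -148826/3515 (U = -(805 + (365 - 167)/(-74 - 296))/19 = -(805 + 198/(-370))/19 = -(805 + 198*(-1/370))/19 = -(805 - 99/185)/19 = -1/19*148826/185 = -148826/3515 ≈ -42.340)
-U = -1*(-148826/3515) = 148826/3515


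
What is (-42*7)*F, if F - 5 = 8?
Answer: -3822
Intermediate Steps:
F = 13 (F = 5 + 8 = 13)
(-42*7)*F = -42*7*13 = -294*13 = -3822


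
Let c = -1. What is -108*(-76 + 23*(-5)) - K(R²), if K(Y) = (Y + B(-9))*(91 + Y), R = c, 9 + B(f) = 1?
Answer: 21272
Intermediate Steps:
B(f) = -8 (B(f) = -9 + 1 = -8)
R = -1
K(Y) = (-8 + Y)*(91 + Y) (K(Y) = (Y - 8)*(91 + Y) = (-8 + Y)*(91 + Y))
-108*(-76 + 23*(-5)) - K(R²) = -108*(-76 + 23*(-5)) - (-728 + ((-1)²)² + 83*(-1)²) = -108*(-76 - 115) - (-728 + 1² + 83*1) = -108*(-191) - (-728 + 1 + 83) = 20628 - 1*(-644) = 20628 + 644 = 21272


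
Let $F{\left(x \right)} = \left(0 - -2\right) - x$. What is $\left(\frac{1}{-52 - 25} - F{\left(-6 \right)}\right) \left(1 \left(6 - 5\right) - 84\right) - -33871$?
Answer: $\frac{2659278}{77} \approx 34536.0$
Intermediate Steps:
$F{\left(x \right)} = 2 - x$ ($F{\left(x \right)} = \left(0 + 2\right) - x = 2 - x$)
$\left(\frac{1}{-52 - 25} - F{\left(-6 \right)}\right) \left(1 \left(6 - 5\right) - 84\right) - -33871 = \left(\frac{1}{-52 - 25} - \left(2 - -6\right)\right) \left(1 \left(6 - 5\right) - 84\right) - -33871 = \left(\frac{1}{-77} - \left(2 + 6\right)\right) \left(1 \cdot 1 - 84\right) + 33871 = \left(- \frac{1}{77} - 8\right) \left(1 - 84\right) + 33871 = \left(- \frac{1}{77} - 8\right) \left(-83\right) + 33871 = \left(- \frac{617}{77}\right) \left(-83\right) + 33871 = \frac{51211}{77} + 33871 = \frac{2659278}{77}$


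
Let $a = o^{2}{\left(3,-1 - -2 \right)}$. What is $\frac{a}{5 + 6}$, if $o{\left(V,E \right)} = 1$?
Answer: $\frac{1}{11} \approx 0.090909$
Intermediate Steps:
$a = 1$ ($a = 1^{2} = 1$)
$\frac{a}{5 + 6} = 1 \frac{1}{5 + 6} = 1 \cdot \frac{1}{11} = \frac{1}{11}$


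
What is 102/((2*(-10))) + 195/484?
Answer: -11367/2420 ≈ -4.6971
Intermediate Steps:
102/((2*(-10))) + 195/484 = 102/(-20) + 195*(1/484) = 102*(-1/20) + 195/484 = -51/10 + 195/484 = -11367/2420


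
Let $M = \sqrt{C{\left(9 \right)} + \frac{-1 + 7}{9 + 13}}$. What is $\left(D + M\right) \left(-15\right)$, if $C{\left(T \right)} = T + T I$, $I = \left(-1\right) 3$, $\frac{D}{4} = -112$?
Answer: $6720 - \frac{15 i \sqrt{2145}}{11} \approx 6720.0 - 63.156 i$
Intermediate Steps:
$D = -448$ ($D = 4 \left(-112\right) = -448$)
$I = -3$
$C{\left(T \right)} = - 2 T$ ($C{\left(T \right)} = T + T \left(-3\right) = T - 3 T = - 2 T$)
$M = \frac{i \sqrt{2145}}{11}$ ($M = \sqrt{\left(-2\right) 9 + \frac{-1 + 7}{9 + 13}} = \sqrt{-18 + \frac{6}{22}} = \sqrt{-18 + 6 \cdot \frac{1}{22}} = \sqrt{-18 + \frac{3}{11}} = \sqrt{- \frac{195}{11}} = \frac{i \sqrt{2145}}{11} \approx 4.2104 i$)
$\left(D + M\right) \left(-15\right) = \left(-448 + \frac{i \sqrt{2145}}{11}\right) \left(-15\right) = 6720 - \frac{15 i \sqrt{2145}}{11}$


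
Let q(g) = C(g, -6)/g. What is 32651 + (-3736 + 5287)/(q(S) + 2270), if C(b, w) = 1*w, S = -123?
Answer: 1012985821/31024 ≈ 32652.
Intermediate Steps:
C(b, w) = w
q(g) = -6/g
32651 + (-3736 + 5287)/(q(S) + 2270) = 32651 + (-3736 + 5287)/(-6/(-123) + 2270) = 32651 + 1551/(-6*(-1/123) + 2270) = 32651 + 1551/(2/41 + 2270) = 32651 + 1551/(93072/41) = 32651 + 1551*(41/93072) = 32651 + 21197/31024 = 1012985821/31024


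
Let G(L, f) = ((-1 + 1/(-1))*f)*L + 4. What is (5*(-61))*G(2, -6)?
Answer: -8540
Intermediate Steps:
G(L, f) = 4 - 2*L*f (G(L, f) = ((-1 - 1)*f)*L + 4 = (-2*f)*L + 4 = -2*L*f + 4 = 4 - 2*L*f)
(5*(-61))*G(2, -6) = (5*(-61))*(4 - 2*2*(-6)) = -305*(4 + 24) = -305*28 = -8540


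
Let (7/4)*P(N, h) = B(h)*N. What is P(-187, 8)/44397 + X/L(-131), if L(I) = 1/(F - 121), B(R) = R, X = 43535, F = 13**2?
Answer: 649428654736/310779 ≈ 2.0897e+6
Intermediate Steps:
F = 169
L(I) = 1/48 (L(I) = 1/(169 - 121) = 1/48)
P(N, h) = 4*N*h/7 (P(N, h) = 4*(h*N)/7 = 4*(N*h)/7 = 4*N*h/7)
P(-187, 8)/44397 + X/L(-131) = ((4/7)*(-187)*8)/44397 + 43535/(1/48) = -5984/7*1/44397 + 43535*48 = -5984/310779 + 2089680 = 649428654736/310779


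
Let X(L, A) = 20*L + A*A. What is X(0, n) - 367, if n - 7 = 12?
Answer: -6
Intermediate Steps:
n = 19 (n = 7 + 12 = 19)
X(L, A) = A² + 20*L (X(L, A) = 20*L + A² = A² + 20*L)
X(0, n) - 367 = (19² + 20*0) - 367 = (361 + 0) - 367 = 361 - 367 = -6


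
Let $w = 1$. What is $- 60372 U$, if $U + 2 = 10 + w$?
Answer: $-543348$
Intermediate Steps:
$U = 9$ ($U = -2 + \left(10 + 1\right) = -2 + 11 = 9$)
$- 60372 U = \left(-60372\right) 9 = -543348$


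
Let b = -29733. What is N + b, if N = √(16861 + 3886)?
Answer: -29733 + √20747 ≈ -29589.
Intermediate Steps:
N = √20747 ≈ 144.04
N + b = √20747 - 29733 = -29733 + √20747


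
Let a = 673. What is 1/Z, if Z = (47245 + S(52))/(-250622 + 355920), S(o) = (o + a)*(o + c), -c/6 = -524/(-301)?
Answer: 31694698/23289045 ≈ 1.3609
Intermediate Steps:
c = -3144/301 (c = -(-3144)/(-301) = -(-3144)*(-1)/301 = -6*524/301 = -3144/301 ≈ -10.445)
S(o) = (673 + o)*(-3144/301 + o) (S(o) = (o + 673)*(o - 3144/301) = (673 + o)*(-3144/301 + o))
Z = 23289045/31694698 (Z = (47245 + (-2115912/301 + 52² + (199429/301)*52))/(-250622 + 355920) = (47245 + (-2115912/301 + 2704 + 10370308/301))/105298 = (47245 + 9068300/301)*(1/105298) = (23289045/301)*(1/105298) = 23289045/31694698 ≈ 0.73479)
1/Z = 1/(23289045/31694698) = 31694698/23289045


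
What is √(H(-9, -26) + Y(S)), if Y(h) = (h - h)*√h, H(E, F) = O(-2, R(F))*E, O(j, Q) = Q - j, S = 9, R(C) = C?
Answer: 6*√6 ≈ 14.697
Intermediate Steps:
H(E, F) = E*(2 + F) (H(E, F) = (F - 1*(-2))*E = (F + 2)*E = (2 + F)*E = E*(2 + F))
Y(h) = 0 (Y(h) = 0*√h = 0)
√(H(-9, -26) + Y(S)) = √(-9*(2 - 26) + 0) = √(-9*(-24) + 0) = √(216 + 0) = √216 = 6*√6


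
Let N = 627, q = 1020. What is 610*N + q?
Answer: 383490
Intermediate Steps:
610*N + q = 610*627 + 1020 = 382470 + 1020 = 383490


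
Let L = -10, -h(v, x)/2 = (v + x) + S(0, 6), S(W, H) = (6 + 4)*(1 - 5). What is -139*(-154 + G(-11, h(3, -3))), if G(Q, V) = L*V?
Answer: 132606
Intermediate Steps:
S(W, H) = -40 (S(W, H) = 10*(-4) = -40)
h(v, x) = 80 - 2*v - 2*x (h(v, x) = -2*((v + x) - 40) = -2*(-40 + v + x) = 80 - 2*v - 2*x)
G(Q, V) = -10*V
-139*(-154 + G(-11, h(3, -3))) = -139*(-154 - 10*(80 - 2*3 - 2*(-3))) = -139*(-154 - 10*(80 - 6 + 6)) = -139*(-154 - 10*80) = -139*(-154 - 800) = -139*(-954) = 132606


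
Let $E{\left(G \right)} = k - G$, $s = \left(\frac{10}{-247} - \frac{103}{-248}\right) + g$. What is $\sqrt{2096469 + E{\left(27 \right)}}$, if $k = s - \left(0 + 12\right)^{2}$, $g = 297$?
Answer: $\frac{\sqrt{1966762414747234}}{30628} \approx 1448.0$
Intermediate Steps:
$s = \frac{18215993}{61256}$ ($s = \left(\frac{10}{-247} - \frac{103}{-248}\right) + 297 = \left(10 \left(- \frac{1}{247}\right) - - \frac{103}{248}\right) + 297 = \left(- \frac{10}{247} + \frac{103}{248}\right) + 297 = \frac{22961}{61256} + 297 = \frac{18215993}{61256} \approx 297.38$)
$k = \frac{9395129}{61256}$ ($k = \frac{18215993}{61256} - \left(0 + 12\right)^{2} = \frac{18215993}{61256} - 12^{2} = \frac{18215993}{61256} - 144 = \frac{9395129}{61256} \approx 153.37$)
$E{\left(G \right)} = \frac{9395129}{61256} - G$
$\sqrt{2096469 + E{\left(27 \right)}} = \sqrt{2096469 + \left(\frac{9395129}{61256} - 27\right)} = \sqrt{2096469 + \frac{7741217}{61256}} = \sqrt{\frac{128429046281}{61256}} = \frac{\sqrt{1966762414747234}}{30628}$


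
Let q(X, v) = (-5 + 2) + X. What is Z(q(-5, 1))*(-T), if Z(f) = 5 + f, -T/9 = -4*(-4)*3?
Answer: -1296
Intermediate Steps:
q(X, v) = -3 + X
T = -432 (T = -9*(-4*(-4))*3 = -144*3 = -9*48 = -432)
Z(q(-5, 1))*(-T) = (5 + (-3 - 5))*(-1*(-432)) = (5 - 8)*432 = -3*432 = -1296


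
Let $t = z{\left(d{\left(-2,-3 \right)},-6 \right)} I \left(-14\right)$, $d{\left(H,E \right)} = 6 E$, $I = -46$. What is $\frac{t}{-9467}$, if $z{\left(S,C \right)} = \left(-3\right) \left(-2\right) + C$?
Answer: $0$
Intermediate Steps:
$z{\left(S,C \right)} = 6 + C$
$t = 0$ ($t = \left(6 - 6\right) \left(-46\right) \left(-14\right) = 0 \left(-46\right) \left(-14\right) = 0 \left(-14\right) = 0$)
$\frac{t}{-9467} = \frac{0}{-9467} = 0 \left(- \frac{1}{9467}\right) = 0$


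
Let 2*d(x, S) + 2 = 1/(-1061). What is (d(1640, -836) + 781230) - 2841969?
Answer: -4372890281/2122 ≈ -2.0607e+6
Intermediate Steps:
d(x, S) = -2123/2122 (d(x, S) = -1 + (½)/(-1061) = -1 + (½)*(-1/1061) = -1 - 1/2122 = -2123/2122)
(d(1640, -836) + 781230) - 2841969 = (-2123/2122 + 781230) - 2841969 = 1657767937/2122 - 2841969 = -4372890281/2122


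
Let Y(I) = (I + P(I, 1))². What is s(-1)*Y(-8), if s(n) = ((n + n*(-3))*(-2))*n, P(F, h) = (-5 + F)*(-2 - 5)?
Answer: 27556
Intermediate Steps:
P(F, h) = 35 - 7*F (P(F, h) = (-5 + F)*(-7) = 35 - 7*F)
s(n) = 4*n² (s(n) = ((n - 3*n)*(-2))*n = (-2*n*(-2))*n = (4*n)*n = 4*n²)
Y(I) = (35 - 6*I)² (Y(I) = (I + (35 - 7*I))² = (35 - 6*I)²)
s(-1)*Y(-8) = (4*(-1)²)*(-35 + 6*(-8))² = (4*1)*(-35 - 48)² = 4*(-83)² = 4*6889 = 27556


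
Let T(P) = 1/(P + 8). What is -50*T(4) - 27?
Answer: -187/6 ≈ -31.167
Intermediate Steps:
T(P) = 1/(8 + P)
-50*T(4) - 27 = -50/(8 + 4) - 27 = -50/12 - 27 = -50*1/12 - 27 = -25/6 - 27 = -187/6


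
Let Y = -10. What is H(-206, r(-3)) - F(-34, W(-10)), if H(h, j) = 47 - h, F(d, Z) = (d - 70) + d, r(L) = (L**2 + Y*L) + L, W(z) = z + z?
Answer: 391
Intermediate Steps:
W(z) = 2*z
r(L) = L**2 - 9*L (r(L) = (L**2 - 10*L) + L = L**2 - 9*L)
F(d, Z) = -70 + 2*d (F(d, Z) = (-70 + d) + d = -70 + 2*d)
H(-206, r(-3)) - F(-34, W(-10)) = (47 - 1*(-206)) - (-70 + 2*(-34)) = (47 + 206) - (-70 - 68) = 253 - 1*(-138) = 253 + 138 = 391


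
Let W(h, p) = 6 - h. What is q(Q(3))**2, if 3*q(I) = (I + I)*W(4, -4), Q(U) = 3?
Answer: 16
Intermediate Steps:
q(I) = 4*I/3 (q(I) = ((I + I)*(6 - 1*4))/3 = ((2*I)*(6 - 4))/3 = ((2*I)*2)/3 = (4*I)/3 = 4*I/3)
q(Q(3))**2 = ((4/3)*3)**2 = 4**2 = 16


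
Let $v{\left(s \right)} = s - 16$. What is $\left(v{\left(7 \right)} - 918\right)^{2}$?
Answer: $859329$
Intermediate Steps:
$v{\left(s \right)} = -16 + s$
$\left(v{\left(7 \right)} - 918\right)^{2} = \left(\left(-16 + 7\right) - 918\right)^{2} = \left(-9 - 918\right)^{2} = \left(-927\right)^{2} = 859329$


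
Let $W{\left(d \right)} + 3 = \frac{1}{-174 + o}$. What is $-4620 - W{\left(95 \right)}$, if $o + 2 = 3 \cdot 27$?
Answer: $- \frac{438614}{95} \approx -4617.0$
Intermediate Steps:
$o = 79$ ($o = -2 + 3 \cdot 27 = -2 + 81 = 79$)
$W{\left(d \right)} = - \frac{286}{95}$ ($W{\left(d \right)} = -3 + \frac{1}{-174 + 79} = -3 + \frac{1}{-95} = -3 - \frac{1}{95} = - \frac{286}{95}$)
$-4620 - W{\left(95 \right)} = -4620 - - \frac{286}{95} = -4620 + \frac{286}{95} = - \frac{438614}{95}$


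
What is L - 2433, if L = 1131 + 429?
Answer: -873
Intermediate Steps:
L = 1560
L - 2433 = 1560 - 2433 = -873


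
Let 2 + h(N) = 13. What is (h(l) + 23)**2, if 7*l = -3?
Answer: 1156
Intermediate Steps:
l = -3/7 (l = (1/7)*(-3) = -3/7 ≈ -0.42857)
h(N) = 11 (h(N) = -2 + 13 = 11)
(h(l) + 23)**2 = (11 + 23)**2 = 34**2 = 1156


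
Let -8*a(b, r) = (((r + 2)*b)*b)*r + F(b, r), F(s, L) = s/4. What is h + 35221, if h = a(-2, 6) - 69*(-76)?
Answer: 647057/16 ≈ 40441.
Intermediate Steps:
F(s, L) = s/4 (F(s, L) = s*(¼) = s/4)
a(b, r) = -b/32 - r*b²*(2 + r)/8 (a(b, r) = -((((r + 2)*b)*b)*r + b/4)/8 = -((((2 + r)*b)*b)*r + b/4)/8 = -(((b*(2 + r))*b)*r + b/4)/8 = -((b²*(2 + r))*r + b/4)/8 = -(r*b²*(2 + r) + b/4)/8 = -(b/4 + r*b²*(2 + r))/8 = -b/32 - r*b²*(2 + r)/8)
h = 83521/16 (h = (1/32)*(-2)*(-1 - 8*(-2)*6 - 4*(-2)*6²) - 69*(-76) = (1/32)*(-2)*(-1 + 96 - 4*(-2)*36) + 5244 = (1/32)*(-2)*(-1 + 96 + 288) + 5244 = (1/32)*(-2)*383 + 5244 = -383/16 + 5244 = 83521/16 ≈ 5220.1)
h + 35221 = 83521/16 + 35221 = 647057/16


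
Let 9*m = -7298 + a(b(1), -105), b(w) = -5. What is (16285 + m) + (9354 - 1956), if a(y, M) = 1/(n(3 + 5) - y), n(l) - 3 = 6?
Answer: 960629/42 ≈ 22872.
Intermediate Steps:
n(l) = 9 (n(l) = 3 + 6 = 9)
a(y, M) = 1/(9 - y)
m = -34057/42 (m = (-7298 - 1/(-9 - 5))/9 = (-7298 - 1/(-14))/9 = (-7298 - 1*(-1/14))/9 = (-7298 + 1/14)/9 = (1/9)*(-102171/14) = -34057/42 ≈ -810.88)
(16285 + m) + (9354 - 1956) = (16285 - 34057/42) + (9354 - 1956) = 649913/42 + 7398 = 960629/42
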